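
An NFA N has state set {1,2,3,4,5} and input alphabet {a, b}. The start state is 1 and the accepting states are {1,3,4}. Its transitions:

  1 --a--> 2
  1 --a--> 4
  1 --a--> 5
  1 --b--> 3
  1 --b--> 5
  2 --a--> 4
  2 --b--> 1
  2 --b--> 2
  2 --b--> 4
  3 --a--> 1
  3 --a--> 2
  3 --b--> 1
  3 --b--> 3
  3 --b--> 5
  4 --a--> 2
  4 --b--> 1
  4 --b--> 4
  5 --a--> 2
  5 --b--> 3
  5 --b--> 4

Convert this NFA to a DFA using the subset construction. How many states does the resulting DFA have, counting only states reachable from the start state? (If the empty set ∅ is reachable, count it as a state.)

10

Start state of the DFA: {1}.
{1} --a--> {2,4,5}  [new]
{1} --b--> {3,5}  [new]
{2,4,5} --a--> {2,4}  [new]
{2,4,5} --b--> {1,2,3,4}  [new]
{3,5} --a--> {1,2}  [new]
{3,5} --b--> {1,3,4,5}  [new]
{2,4} --a--> {2,4}  [seen]
{2,4} --b--> {1,2,4}  [new]
{1,2,3,4} --a--> {1,2,4,5}  [new]
{1,2,3,4} --b--> {1,2,3,4,5}  [new]
{1,2} --a--> {2,4,5}  [seen]
{1,2} --b--> {1,2,3,4,5}  [seen]
{1,3,4,5} --a--> {1,2,4,5}  [seen]
{1,3,4,5} --b--> {1,3,4,5}  [seen]
{1,2,4} --a--> {2,4,5}  [seen]
{1,2,4} --b--> {1,2,3,4,5}  [seen]
{1,2,4,5} --a--> {2,4,5}  [seen]
{1,2,4,5} --b--> {1,2,3,4,5}  [seen]
{1,2,3,4,5} --a--> {1,2,4,5}  [seen]
{1,2,3,4,5} --b--> {1,2,3,4,5}  [seen]
Reachable DFA states: {1}, {2,4,5}, {3,5}, {2,4}, {1,2,3,4}, {1,2}, {1,3,4,5}, {1,2,4}, {1,2,4,5}, {1,2,3,4,5}.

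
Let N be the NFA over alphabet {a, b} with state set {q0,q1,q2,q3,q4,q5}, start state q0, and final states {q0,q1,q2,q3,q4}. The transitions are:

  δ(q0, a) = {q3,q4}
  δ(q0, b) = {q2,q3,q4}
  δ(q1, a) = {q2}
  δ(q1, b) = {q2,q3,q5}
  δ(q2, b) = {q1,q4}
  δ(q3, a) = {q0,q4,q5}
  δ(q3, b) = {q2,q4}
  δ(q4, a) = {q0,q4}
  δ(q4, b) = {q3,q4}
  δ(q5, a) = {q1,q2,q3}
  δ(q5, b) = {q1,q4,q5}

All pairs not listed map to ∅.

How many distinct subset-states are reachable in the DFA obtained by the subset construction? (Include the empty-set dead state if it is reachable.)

10

Start state of the DFA: {q0}.
{q0} --a--> {q3,q4}  [new]
{q0} --b--> {q2,q3,q4}  [new]
{q3,q4} --a--> {q0,q4,q5}  [new]
{q3,q4} --b--> {q2,q3,q4}  [seen]
{q2,q3,q4} --a--> {q0,q4,q5}  [seen]
{q2,q3,q4} --b--> {q1,q2,q3,q4}  [new]
{q0,q4,q5} --a--> {q0,q1,q2,q3,q4}  [new]
{q0,q4,q5} --b--> {q1,q2,q3,q4,q5}  [new]
{q1,q2,q3,q4} --a--> {q0,q2,q4,q5}  [new]
{q1,q2,q3,q4} --b--> {q1,q2,q3,q4,q5}  [seen]
{q0,q1,q2,q3,q4} --a--> {q0,q2,q3,q4,q5}  [new]
{q0,q1,q2,q3,q4} --b--> {q1,q2,q3,q4,q5}  [seen]
{q1,q2,q3,q4,q5} --a--> {q0,q1,q2,q3,q4,q5}  [new]
{q1,q2,q3,q4,q5} --b--> {q1,q2,q3,q4,q5}  [seen]
{q0,q2,q4,q5} --a--> {q0,q1,q2,q3,q4}  [seen]
{q0,q2,q4,q5} --b--> {q1,q2,q3,q4,q5}  [seen]
{q0,q2,q3,q4,q5} --a--> {q0,q1,q2,q3,q4,q5}  [seen]
{q0,q2,q3,q4,q5} --b--> {q1,q2,q3,q4,q5}  [seen]
{q0,q1,q2,q3,q4,q5} --a--> {q0,q1,q2,q3,q4,q5}  [seen]
{q0,q1,q2,q3,q4,q5} --b--> {q1,q2,q3,q4,q5}  [seen]
Reachable DFA states: {q0}, {q3,q4}, {q2,q3,q4}, {q0,q4,q5}, {q1,q2,q3,q4}, {q0,q1,q2,q3,q4}, {q1,q2,q3,q4,q5}, {q0,q2,q4,q5}, {q0,q2,q3,q4,q5}, {q0,q1,q2,q3,q4,q5}.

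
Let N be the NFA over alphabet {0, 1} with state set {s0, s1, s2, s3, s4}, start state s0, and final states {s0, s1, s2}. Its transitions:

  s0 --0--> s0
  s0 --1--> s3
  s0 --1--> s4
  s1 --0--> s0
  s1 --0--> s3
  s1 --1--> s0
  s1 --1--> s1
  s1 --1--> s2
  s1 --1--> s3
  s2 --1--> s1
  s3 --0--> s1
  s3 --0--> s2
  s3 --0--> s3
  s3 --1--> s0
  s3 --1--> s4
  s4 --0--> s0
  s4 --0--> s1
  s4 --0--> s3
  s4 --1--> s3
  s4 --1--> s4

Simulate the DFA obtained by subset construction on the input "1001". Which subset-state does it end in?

{s0, s1, s2, s3, s4}

Start: {s0}.
δ(s0,1) = {s3, s4}.
Union: {s3, s4}.
After 1: {s3, s4}.
δ(s3,0) = {s1, s2, s3}; δ(s4,0) = {s0, s1, s3}.
Union: {s0, s1, s2, s3}.
After 0: {s0, s1, s2, s3}.
δ(s0,0) = {s0}; δ(s1,0) = {s0, s3}; δ(s2,0) = ∅; δ(s3,0) = {s1, s2, s3}.
Union: {s0, s1, s2, s3}.
After 0: {s0, s1, s2, s3}.
δ(s0,1) = {s3, s4}; δ(s1,1) = {s0, s1, s2, s3}; δ(s2,1) = {s1}; δ(s3,1) = {s0, s4}.
Union: {s0, s1, s2, s3, s4}.
After 1: {s0, s1, s2, s3, s4}.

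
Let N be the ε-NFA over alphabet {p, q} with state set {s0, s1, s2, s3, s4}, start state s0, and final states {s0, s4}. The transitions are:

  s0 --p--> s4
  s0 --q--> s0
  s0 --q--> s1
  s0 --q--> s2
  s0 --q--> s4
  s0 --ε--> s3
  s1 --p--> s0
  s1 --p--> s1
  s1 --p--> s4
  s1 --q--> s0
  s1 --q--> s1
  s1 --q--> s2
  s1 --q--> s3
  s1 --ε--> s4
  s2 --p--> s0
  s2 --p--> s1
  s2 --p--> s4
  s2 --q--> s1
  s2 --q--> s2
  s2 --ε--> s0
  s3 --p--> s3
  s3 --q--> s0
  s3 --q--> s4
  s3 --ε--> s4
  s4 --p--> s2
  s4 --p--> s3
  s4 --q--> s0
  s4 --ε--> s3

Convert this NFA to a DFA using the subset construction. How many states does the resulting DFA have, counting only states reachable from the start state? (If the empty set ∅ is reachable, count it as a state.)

Start state of the DFA: {s0, s3, s4} (ε-closure of the NFA start).
{s0, s3, s4} --p--> {s0, s2, s3, s4}  [new]
{s0, s3, s4} --q--> {s0, s1, s2, s3, s4}  [new]
{s0, s2, s3, s4} --p--> {s0, s1, s2, s3, s4}  [seen]
{s0, s2, s3, s4} --q--> {s0, s1, s2, s3, s4}  [seen]
{s0, s1, s2, s3, s4} --p--> {s0, s1, s2, s3, s4}  [seen]
{s0, s1, s2, s3, s4} --q--> {s0, s1, s2, s3, s4}  [seen]
Reachable DFA states: {s0, s3, s4}, {s0, s2, s3, s4}, {s0, s1, s2, s3, s4}.

3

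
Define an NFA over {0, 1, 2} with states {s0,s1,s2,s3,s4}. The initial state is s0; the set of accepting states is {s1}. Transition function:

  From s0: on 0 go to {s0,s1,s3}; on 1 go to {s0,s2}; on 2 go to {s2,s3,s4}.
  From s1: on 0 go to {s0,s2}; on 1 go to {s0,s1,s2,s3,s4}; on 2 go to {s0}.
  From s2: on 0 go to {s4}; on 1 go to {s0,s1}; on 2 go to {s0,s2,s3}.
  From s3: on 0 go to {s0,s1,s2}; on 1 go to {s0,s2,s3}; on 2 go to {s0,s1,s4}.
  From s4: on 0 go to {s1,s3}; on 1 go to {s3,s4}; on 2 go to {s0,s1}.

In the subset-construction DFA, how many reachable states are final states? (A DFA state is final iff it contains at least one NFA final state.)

5

Start state of the DFA: {s0}.
{s0} --0--> {s0,s1,s3}  [new]
{s0} --1--> {s0,s2}  [new]
{s0} --2--> {s2,s3,s4}  [new]
{s0,s1,s3} --0--> {s0,s1,s2,s3}  [new]
{s0,s1,s3} --1--> {s0,s1,s2,s3,s4}  [new]
{s0,s1,s3} --2--> {s0,s1,s2,s3,s4}  [seen]
{s0,s2} --0--> {s0,s1,s3,s4}  [new]
{s0,s2} --1--> {s0,s1,s2}  [new]
{s0,s2} --2--> {s0,s2,s3,s4}  [new]
{s2,s3,s4} --0--> {s0,s1,s2,s3,s4}  [seen]
{s2,s3,s4} --1--> {s0,s1,s2,s3,s4}  [seen]
{s2,s3,s4} --2--> {s0,s1,s2,s3,s4}  [seen]
{s0,s1,s2,s3} --0--> {s0,s1,s2,s3,s4}  [seen]
{s0,s1,s2,s3} --1--> {s0,s1,s2,s3,s4}  [seen]
{s0,s1,s2,s3} --2--> {s0,s1,s2,s3,s4}  [seen]
{s0,s1,s2,s3,s4} --0--> {s0,s1,s2,s3,s4}  [seen]
{s0,s1,s2,s3,s4} --1--> {s0,s1,s2,s3,s4}  [seen]
{s0,s1,s2,s3,s4} --2--> {s0,s1,s2,s3,s4}  [seen]
{s0,s1,s3,s4} --0--> {s0,s1,s2,s3}  [seen]
{s0,s1,s3,s4} --1--> {s0,s1,s2,s3,s4}  [seen]
{s0,s1,s3,s4} --2--> {s0,s1,s2,s3,s4}  [seen]
{s0,s1,s2} --0--> {s0,s1,s2,s3,s4}  [seen]
{s0,s1,s2} --1--> {s0,s1,s2,s3,s4}  [seen]
{s0,s1,s2} --2--> {s0,s2,s3,s4}  [seen]
{s0,s2,s3,s4} --0--> {s0,s1,s2,s3,s4}  [seen]
{s0,s2,s3,s4} --1--> {s0,s1,s2,s3,s4}  [seen]
{s0,s2,s3,s4} --2--> {s0,s1,s2,s3,s4}  [seen]
Reachable DFA states: {s0}, {s0,s1,s3}, {s0,s2}, {s2,s3,s4}, {s0,s1,s2,s3}, {s0,s1,s2,s3,s4}, {s0,s1,s3,s4}, {s0,s1,s2}, {s0,s2,s3,s4}.
Accepting DFA states (contain an NFA accepting state): {s0,s1,s3}, {s0,s1,s2,s3}, {s0,s1,s2,s3,s4}, {s0,s1,s3,s4}, {s0,s1,s2}.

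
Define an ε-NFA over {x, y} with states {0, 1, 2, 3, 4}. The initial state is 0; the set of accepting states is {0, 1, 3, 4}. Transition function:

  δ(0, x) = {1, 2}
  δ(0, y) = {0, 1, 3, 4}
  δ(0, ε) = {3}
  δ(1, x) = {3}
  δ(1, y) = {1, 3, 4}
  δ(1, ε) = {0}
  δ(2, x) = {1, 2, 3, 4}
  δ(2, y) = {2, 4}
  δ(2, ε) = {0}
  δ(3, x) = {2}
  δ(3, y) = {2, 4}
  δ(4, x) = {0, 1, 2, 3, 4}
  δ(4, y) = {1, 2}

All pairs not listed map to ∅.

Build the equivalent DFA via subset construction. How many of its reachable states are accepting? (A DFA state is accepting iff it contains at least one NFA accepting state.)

3

Start state of the DFA: {0, 3} (ε-closure of the NFA start).
{0, 3} --x--> {0, 1, 2, 3}  [new]
{0, 3} --y--> {0, 1, 2, 3, 4}  [new]
{0, 1, 2, 3} --x--> {0, 1, 2, 3, 4}  [seen]
{0, 1, 2, 3} --y--> {0, 1, 2, 3, 4}  [seen]
{0, 1, 2, 3, 4} --x--> {0, 1, 2, 3, 4}  [seen]
{0, 1, 2, 3, 4} --y--> {0, 1, 2, 3, 4}  [seen]
Reachable DFA states: {0, 3}, {0, 1, 2, 3}, {0, 1, 2, 3, 4}.
Accepting DFA states (contain an NFA accepting state): {0, 3}, {0, 1, 2, 3}, {0, 1, 2, 3, 4}.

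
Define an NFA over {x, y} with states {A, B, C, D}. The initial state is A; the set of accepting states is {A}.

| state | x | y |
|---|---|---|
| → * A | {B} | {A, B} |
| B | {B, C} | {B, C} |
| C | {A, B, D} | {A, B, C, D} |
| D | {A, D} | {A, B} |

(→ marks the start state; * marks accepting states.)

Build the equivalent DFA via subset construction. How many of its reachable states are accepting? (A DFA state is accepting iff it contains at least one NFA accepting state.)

Start state of the DFA: {A}.
{A} --x--> {B}  [new]
{A} --y--> {A, B}  [new]
{B} --x--> {B, C}  [new]
{B} --y--> {B, C}  [seen]
{A, B} --x--> {B, C}  [seen]
{A, B} --y--> {A, B, C}  [new]
{B, C} --x--> {A, B, C, D}  [new]
{B, C} --y--> {A, B, C, D}  [seen]
{A, B, C} --x--> {A, B, C, D}  [seen]
{A, B, C} --y--> {A, B, C, D}  [seen]
{A, B, C, D} --x--> {A, B, C, D}  [seen]
{A, B, C, D} --y--> {A, B, C, D}  [seen]
Reachable DFA states: {A}, {B}, {A, B}, {B, C}, {A, B, C}, {A, B, C, D}.
Accepting DFA states (contain an NFA accepting state): {A}, {A, B}, {A, B, C}, {A, B, C, D}.

4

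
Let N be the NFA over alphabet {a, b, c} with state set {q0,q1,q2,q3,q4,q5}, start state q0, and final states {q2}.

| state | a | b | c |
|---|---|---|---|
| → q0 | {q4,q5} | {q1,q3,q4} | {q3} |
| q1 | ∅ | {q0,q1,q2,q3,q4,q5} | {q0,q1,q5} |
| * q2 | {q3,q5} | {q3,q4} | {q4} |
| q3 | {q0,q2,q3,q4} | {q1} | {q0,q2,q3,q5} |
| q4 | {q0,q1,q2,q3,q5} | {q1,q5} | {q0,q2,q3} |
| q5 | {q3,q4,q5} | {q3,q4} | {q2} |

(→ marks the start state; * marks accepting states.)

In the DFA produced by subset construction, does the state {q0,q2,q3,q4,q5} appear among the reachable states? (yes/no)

Start state of the DFA: {q0}.
{q0} --a--> {q4,q5}  [new]
{q0} --b--> {q1,q3,q4}  [new]
{q0} --c--> {q3}  [new]
{q4,q5} --a--> {q0,q1,q2,q3,q4,q5}  [new]
{q4,q5} --b--> {q1,q3,q4,q5}  [new]
{q4,q5} --c--> {q0,q2,q3}  [new]
{q1,q3,q4} --a--> {q0,q1,q2,q3,q4,q5}  [seen]
{q1,q3,q4} --b--> {q0,q1,q2,q3,q4,q5}  [seen]
{q1,q3,q4} --c--> {q0,q1,q2,q3,q5}  [new]
{q3} --a--> {q0,q2,q3,q4}  [new]
{q3} --b--> {q1}  [new]
{q3} --c--> {q0,q2,q3,q5}  [new]
{q0,q1,q2,q3,q4,q5} --a--> {q0,q1,q2,q3,q4,q5}  [seen]
{q0,q1,q2,q3,q4,q5} --b--> {q0,q1,q2,q3,q4,q5}  [seen]
{q0,q1,q2,q3,q4,q5} --c--> {q0,q1,q2,q3,q4,q5}  [seen]
{q1,q3,q4,q5} --a--> {q0,q1,q2,q3,q4,q5}  [seen]
{q1,q3,q4,q5} --b--> {q0,q1,q2,q3,q4,q5}  [seen]
{q1,q3,q4,q5} --c--> {q0,q1,q2,q3,q5}  [seen]
{q0,q2,q3} --a--> {q0,q2,q3,q4,q5}  [new]
{q0,q2,q3} --b--> {q1,q3,q4}  [seen]
{q0,q2,q3} --c--> {q0,q2,q3,q4,q5}  [seen]
{q0,q1,q2,q3,q5} --a--> {q0,q2,q3,q4,q5}  [seen]
{q0,q1,q2,q3,q5} --b--> {q0,q1,q2,q3,q4,q5}  [seen]
{q0,q1,q2,q3,q5} --c--> {q0,q1,q2,q3,q4,q5}  [seen]
{q0,q2,q3,q4} --a--> {q0,q1,q2,q3,q4,q5}  [seen]
{q0,q2,q3,q4} --b--> {q1,q3,q4,q5}  [seen]
{q0,q2,q3,q4} --c--> {q0,q2,q3,q4,q5}  [seen]
{q1} --a--> ∅  [new]
{q1} --b--> {q0,q1,q2,q3,q4,q5}  [seen]
{q1} --c--> {q0,q1,q5}  [new]
{q0,q2,q3,q5} --a--> {q0,q2,q3,q4,q5}  [seen]
{q0,q2,q3,q5} --b--> {q1,q3,q4}  [seen]
{q0,q2,q3,q5} --c--> {q0,q2,q3,q4,q5}  [seen]
{q0,q2,q3,q4,q5} --a--> {q0,q1,q2,q3,q4,q5}  [seen]
{q0,q2,q3,q4,q5} --b--> {q1,q3,q4,q5}  [seen]
{q0,q2,q3,q4,q5} --c--> {q0,q2,q3,q4,q5}  [seen]
∅ --a--> ∅  [seen]
∅ --b--> ∅  [seen]
∅ --c--> ∅  [seen]
{q0,q1,q5} --a--> {q3,q4,q5}  [new]
{q0,q1,q5} --b--> {q0,q1,q2,q3,q4,q5}  [seen]
{q0,q1,q5} --c--> {q0,q1,q2,q3,q5}  [seen]
{q3,q4,q5} --a--> {q0,q1,q2,q3,q4,q5}  [seen]
{q3,q4,q5} --b--> {q1,q3,q4,q5}  [seen]
{q3,q4,q5} --c--> {q0,q2,q3,q5}  [seen]
Reachable DFA states: {q0}, {q4,q5}, {q1,q3,q4}, {q3}, {q0,q1,q2,q3,q4,q5}, {q1,q3,q4,q5}, {q0,q2,q3}, {q0,q1,q2,q3,q5}, {q0,q2,q3,q4}, {q1}, {q0,q2,q3,q5}, {q0,q2,q3,q4,q5}, ∅, {q0,q1,q5}, {q3,q4,q5}.
{q0,q2,q3,q4,q5} is among them.

yes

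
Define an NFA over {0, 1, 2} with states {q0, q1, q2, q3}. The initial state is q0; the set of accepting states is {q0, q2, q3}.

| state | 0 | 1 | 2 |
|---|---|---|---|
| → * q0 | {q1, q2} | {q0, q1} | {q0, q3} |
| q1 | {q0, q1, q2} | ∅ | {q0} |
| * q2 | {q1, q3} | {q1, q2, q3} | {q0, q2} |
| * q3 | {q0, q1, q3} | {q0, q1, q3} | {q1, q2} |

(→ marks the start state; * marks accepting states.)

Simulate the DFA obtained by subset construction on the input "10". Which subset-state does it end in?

{q0, q1, q2}

Start: {q0}.
δ(q0,1) = {q0, q1}.
Union: {q0, q1}.
After 1: {q0, q1}.
δ(q0,0) = {q1, q2}; δ(q1,0) = {q0, q1, q2}.
Union: {q0, q1, q2}.
After 0: {q0, q1, q2}.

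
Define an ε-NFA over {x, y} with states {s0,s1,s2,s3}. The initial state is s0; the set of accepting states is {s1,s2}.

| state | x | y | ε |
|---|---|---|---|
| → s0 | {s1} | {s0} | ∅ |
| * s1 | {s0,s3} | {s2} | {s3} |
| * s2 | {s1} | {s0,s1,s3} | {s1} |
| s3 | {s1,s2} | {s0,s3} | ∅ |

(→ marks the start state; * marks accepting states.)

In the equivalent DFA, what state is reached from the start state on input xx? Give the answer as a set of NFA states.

Start: {s0}.
δ(s0,x) = {s1}.
Union: {s1}.
ε-closure gives {s1,s3}.
After x: {s1,s3}.
δ(s1,x) = {s0,s3}; δ(s3,x) = {s1,s2}.
Union: {s0,s1,s2,s3}.
After x: {s0,s1,s2,s3}.

{s0,s1,s2,s3}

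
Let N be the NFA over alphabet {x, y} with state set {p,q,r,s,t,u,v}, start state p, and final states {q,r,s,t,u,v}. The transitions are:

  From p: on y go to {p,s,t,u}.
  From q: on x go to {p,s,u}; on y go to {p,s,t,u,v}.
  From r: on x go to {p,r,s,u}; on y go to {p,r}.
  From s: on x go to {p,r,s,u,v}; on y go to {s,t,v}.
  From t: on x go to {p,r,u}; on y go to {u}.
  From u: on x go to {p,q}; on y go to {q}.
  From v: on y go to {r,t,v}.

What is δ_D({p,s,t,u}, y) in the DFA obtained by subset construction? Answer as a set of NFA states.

{p,q,s,t,u,v}

δ(p,y) = {p,s,t,u}; δ(s,y) = {s,t,v}; δ(t,y) = {u}; δ(u,y) = {q}.
Union: {p,q,s,t,u,v}.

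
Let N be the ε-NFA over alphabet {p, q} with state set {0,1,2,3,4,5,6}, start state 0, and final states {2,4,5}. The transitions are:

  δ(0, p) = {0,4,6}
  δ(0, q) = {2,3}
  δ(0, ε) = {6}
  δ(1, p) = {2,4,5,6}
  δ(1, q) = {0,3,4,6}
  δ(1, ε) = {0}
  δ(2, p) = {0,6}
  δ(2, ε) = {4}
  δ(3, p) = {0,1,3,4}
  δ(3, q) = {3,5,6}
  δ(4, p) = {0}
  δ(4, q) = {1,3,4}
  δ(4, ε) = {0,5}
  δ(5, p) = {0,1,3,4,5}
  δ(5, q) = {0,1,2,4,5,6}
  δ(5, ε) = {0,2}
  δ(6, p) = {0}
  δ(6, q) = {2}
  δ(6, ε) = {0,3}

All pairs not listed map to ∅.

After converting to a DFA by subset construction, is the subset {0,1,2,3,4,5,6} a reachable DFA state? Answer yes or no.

Start state of the DFA: {0,3,6} (ε-closure of the NFA start).
{0,3,6} --p--> {0,1,2,3,4,5,6}  [new]
{0,3,6} --q--> {0,2,3,4,5,6}  [new]
{0,1,2,3,4,5,6} --p--> {0,1,2,3,4,5,6}  [seen]
{0,1,2,3,4,5,6} --q--> {0,1,2,3,4,5,6}  [seen]
{0,2,3,4,5,6} --p--> {0,1,2,3,4,5,6}  [seen]
{0,2,3,4,5,6} --q--> {0,1,2,3,4,5,6}  [seen]
Reachable DFA states: {0,3,6}, {0,1,2,3,4,5,6}, {0,2,3,4,5,6}.
{0,1,2,3,4,5,6} is among them.

yes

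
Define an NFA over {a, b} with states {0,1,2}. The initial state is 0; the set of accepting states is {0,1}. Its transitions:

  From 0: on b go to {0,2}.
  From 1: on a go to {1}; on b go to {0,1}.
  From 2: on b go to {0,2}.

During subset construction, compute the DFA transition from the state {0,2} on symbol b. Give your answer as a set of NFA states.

{0,2}

δ(0,b) = {0,2}; δ(2,b) = {0,2}.
Union: {0,2}.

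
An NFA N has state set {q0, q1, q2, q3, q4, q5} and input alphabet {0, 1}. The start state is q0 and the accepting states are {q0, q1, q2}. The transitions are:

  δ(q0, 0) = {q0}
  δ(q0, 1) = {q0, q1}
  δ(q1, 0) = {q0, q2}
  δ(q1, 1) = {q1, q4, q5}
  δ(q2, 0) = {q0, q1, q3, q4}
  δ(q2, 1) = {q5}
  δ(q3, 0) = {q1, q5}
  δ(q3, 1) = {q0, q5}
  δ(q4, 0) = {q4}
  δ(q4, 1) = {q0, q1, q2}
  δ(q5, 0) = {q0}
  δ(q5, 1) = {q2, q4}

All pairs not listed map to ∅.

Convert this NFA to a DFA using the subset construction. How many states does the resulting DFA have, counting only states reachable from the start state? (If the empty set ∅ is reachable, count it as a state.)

11

Start state of the DFA: {q0}.
{q0} --0--> {q0}  [seen]
{q0} --1--> {q0, q1}  [new]
{q0, q1} --0--> {q0, q2}  [new]
{q0, q1} --1--> {q0, q1, q4, q5}  [new]
{q0, q2} --0--> {q0, q1, q3, q4}  [new]
{q0, q2} --1--> {q0, q1, q5}  [new]
{q0, q1, q4, q5} --0--> {q0, q2, q4}  [new]
{q0, q1, q4, q5} --1--> {q0, q1, q2, q4, q5}  [new]
{q0, q1, q3, q4} --0--> {q0, q1, q2, q4, q5}  [seen]
{q0, q1, q3, q4} --1--> {q0, q1, q2, q4, q5}  [seen]
{q0, q1, q5} --0--> {q0, q2}  [seen]
{q0, q1, q5} --1--> {q0, q1, q2, q4, q5}  [seen]
{q0, q2, q4} --0--> {q0, q1, q3, q4}  [seen]
{q0, q2, q4} --1--> {q0, q1, q2, q5}  [new]
{q0, q1, q2, q4, q5} --0--> {q0, q1, q2, q3, q4}  [new]
{q0, q1, q2, q4, q5} --1--> {q0, q1, q2, q4, q5}  [seen]
{q0, q1, q2, q5} --0--> {q0, q1, q2, q3, q4}  [seen]
{q0, q1, q2, q5} --1--> {q0, q1, q2, q4, q5}  [seen]
{q0, q1, q2, q3, q4} --0--> {q0, q1, q2, q3, q4, q5}  [new]
{q0, q1, q2, q3, q4} --1--> {q0, q1, q2, q4, q5}  [seen]
{q0, q1, q2, q3, q4, q5} --0--> {q0, q1, q2, q3, q4, q5}  [seen]
{q0, q1, q2, q3, q4, q5} --1--> {q0, q1, q2, q4, q5}  [seen]
Reachable DFA states: {q0}, {q0, q1}, {q0, q2}, {q0, q1, q4, q5}, {q0, q1, q3, q4}, {q0, q1, q5}, {q0, q2, q4}, {q0, q1, q2, q4, q5}, {q0, q1, q2, q5}, {q0, q1, q2, q3, q4}, {q0, q1, q2, q3, q4, q5}.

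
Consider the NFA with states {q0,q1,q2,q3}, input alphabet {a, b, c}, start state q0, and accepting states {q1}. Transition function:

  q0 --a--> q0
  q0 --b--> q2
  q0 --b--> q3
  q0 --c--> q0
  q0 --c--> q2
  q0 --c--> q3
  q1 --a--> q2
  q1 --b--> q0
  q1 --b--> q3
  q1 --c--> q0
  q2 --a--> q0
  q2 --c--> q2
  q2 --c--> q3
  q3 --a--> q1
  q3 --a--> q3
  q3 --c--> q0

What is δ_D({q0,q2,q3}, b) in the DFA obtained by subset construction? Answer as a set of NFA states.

δ(q0,b) = {q2,q3}; δ(q2,b) = ∅; δ(q3,b) = ∅.
Union: {q2,q3}.

{q2,q3}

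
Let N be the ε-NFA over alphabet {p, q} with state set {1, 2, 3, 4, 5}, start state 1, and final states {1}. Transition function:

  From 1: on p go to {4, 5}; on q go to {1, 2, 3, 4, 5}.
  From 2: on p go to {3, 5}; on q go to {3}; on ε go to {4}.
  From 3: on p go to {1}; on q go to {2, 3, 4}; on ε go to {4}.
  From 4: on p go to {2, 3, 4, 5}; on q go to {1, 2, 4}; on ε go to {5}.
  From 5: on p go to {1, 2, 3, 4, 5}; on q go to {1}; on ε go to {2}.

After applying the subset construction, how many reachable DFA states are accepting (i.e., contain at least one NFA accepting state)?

2

Start state of the DFA: {1} (ε-closure of the NFA start).
{1} --p--> {2, 4, 5}  [new]
{1} --q--> {1, 2, 3, 4, 5}  [new]
{2, 4, 5} --p--> {1, 2, 3, 4, 5}  [seen]
{2, 4, 5} --q--> {1, 2, 3, 4, 5}  [seen]
{1, 2, 3, 4, 5} --p--> {1, 2, 3, 4, 5}  [seen]
{1, 2, 3, 4, 5} --q--> {1, 2, 3, 4, 5}  [seen]
Reachable DFA states: {1}, {2, 4, 5}, {1, 2, 3, 4, 5}.
Accepting DFA states (contain an NFA accepting state): {1}, {1, 2, 3, 4, 5}.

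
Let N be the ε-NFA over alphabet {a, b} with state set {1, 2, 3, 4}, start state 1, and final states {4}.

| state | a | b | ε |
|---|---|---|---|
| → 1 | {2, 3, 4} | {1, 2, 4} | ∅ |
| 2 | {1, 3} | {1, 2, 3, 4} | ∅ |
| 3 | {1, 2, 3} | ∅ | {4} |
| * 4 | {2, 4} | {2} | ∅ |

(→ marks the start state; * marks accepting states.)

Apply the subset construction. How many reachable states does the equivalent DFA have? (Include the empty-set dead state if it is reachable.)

Start state of the DFA: {1} (ε-closure of the NFA start).
{1} --a--> {2, 3, 4}  [new]
{1} --b--> {1, 2, 4}  [new]
{2, 3, 4} --a--> {1, 2, 3, 4}  [new]
{2, 3, 4} --b--> {1, 2, 3, 4}  [seen]
{1, 2, 4} --a--> {1, 2, 3, 4}  [seen]
{1, 2, 4} --b--> {1, 2, 3, 4}  [seen]
{1, 2, 3, 4} --a--> {1, 2, 3, 4}  [seen]
{1, 2, 3, 4} --b--> {1, 2, 3, 4}  [seen]
Reachable DFA states: {1}, {2, 3, 4}, {1, 2, 4}, {1, 2, 3, 4}.

4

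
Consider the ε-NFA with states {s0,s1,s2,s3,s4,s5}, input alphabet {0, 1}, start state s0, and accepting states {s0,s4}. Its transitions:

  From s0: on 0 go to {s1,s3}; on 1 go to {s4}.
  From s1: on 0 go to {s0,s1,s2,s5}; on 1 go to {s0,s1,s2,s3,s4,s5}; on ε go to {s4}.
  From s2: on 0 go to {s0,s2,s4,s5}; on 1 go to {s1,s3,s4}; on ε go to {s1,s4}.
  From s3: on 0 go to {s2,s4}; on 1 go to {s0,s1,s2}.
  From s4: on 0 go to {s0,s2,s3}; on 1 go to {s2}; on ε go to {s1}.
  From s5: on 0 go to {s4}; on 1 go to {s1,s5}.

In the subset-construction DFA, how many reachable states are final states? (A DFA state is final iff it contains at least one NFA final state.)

4

Start state of the DFA: {s0} (ε-closure of the NFA start).
{s0} --0--> {s1,s3,s4}  [new]
{s0} --1--> {s1,s4}  [new]
{s1,s3,s4} --0--> {s0,s1,s2,s3,s4,s5}  [new]
{s1,s3,s4} --1--> {s0,s1,s2,s3,s4,s5}  [seen]
{s1,s4} --0--> {s0,s1,s2,s3,s4,s5}  [seen]
{s1,s4} --1--> {s0,s1,s2,s3,s4,s5}  [seen]
{s0,s1,s2,s3,s4,s5} --0--> {s0,s1,s2,s3,s4,s5}  [seen]
{s0,s1,s2,s3,s4,s5} --1--> {s0,s1,s2,s3,s4,s5}  [seen]
Reachable DFA states: {s0}, {s1,s3,s4}, {s1,s4}, {s0,s1,s2,s3,s4,s5}.
Accepting DFA states (contain an NFA accepting state): {s0}, {s1,s3,s4}, {s1,s4}, {s0,s1,s2,s3,s4,s5}.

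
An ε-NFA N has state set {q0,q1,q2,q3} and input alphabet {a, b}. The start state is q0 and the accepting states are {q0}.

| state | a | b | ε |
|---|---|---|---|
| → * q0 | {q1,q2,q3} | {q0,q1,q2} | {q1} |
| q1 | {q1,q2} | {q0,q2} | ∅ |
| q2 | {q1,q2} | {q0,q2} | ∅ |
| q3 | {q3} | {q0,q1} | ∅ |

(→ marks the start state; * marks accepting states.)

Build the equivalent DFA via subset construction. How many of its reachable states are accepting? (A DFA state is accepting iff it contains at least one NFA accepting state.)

2

Start state of the DFA: {q0,q1} (ε-closure of the NFA start).
{q0,q1} --a--> {q1,q2,q3}  [new]
{q0,q1} --b--> {q0,q1,q2}  [new]
{q1,q2,q3} --a--> {q1,q2,q3}  [seen]
{q1,q2,q3} --b--> {q0,q1,q2}  [seen]
{q0,q1,q2} --a--> {q1,q2,q3}  [seen]
{q0,q1,q2} --b--> {q0,q1,q2}  [seen]
Reachable DFA states: {q0,q1}, {q1,q2,q3}, {q0,q1,q2}.
Accepting DFA states (contain an NFA accepting state): {q0,q1}, {q0,q1,q2}.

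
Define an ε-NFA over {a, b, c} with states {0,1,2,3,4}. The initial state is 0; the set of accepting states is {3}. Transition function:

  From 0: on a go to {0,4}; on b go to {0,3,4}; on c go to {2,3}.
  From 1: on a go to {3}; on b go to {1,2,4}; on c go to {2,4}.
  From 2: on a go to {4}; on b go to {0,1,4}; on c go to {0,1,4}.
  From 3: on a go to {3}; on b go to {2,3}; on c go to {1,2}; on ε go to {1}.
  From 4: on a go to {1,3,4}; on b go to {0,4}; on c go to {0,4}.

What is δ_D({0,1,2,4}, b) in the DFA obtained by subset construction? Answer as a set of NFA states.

δ(0,b) = {0,3,4}; δ(1,b) = {1,2,4}; δ(2,b) = {0,1,4}; δ(4,b) = {0,4}.
Union: {0,1,2,3,4}.

{0,1,2,3,4}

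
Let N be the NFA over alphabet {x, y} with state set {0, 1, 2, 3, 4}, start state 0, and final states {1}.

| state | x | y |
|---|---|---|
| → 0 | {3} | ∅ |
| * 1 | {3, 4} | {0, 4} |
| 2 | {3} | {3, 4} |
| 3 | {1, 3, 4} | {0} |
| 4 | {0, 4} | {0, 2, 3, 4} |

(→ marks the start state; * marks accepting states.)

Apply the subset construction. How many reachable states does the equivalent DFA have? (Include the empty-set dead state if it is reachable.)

Start state of the DFA: {0}.
{0} --x--> {3}  [new]
{0} --y--> ∅  [new]
{3} --x--> {1, 3, 4}  [new]
{3} --y--> {0}  [seen]
∅ --x--> ∅  [seen]
∅ --y--> ∅  [seen]
{1, 3, 4} --x--> {0, 1, 3, 4}  [new]
{1, 3, 4} --y--> {0, 2, 3, 4}  [new]
{0, 1, 3, 4} --x--> {0, 1, 3, 4}  [seen]
{0, 1, 3, 4} --y--> {0, 2, 3, 4}  [seen]
{0, 2, 3, 4} --x--> {0, 1, 3, 4}  [seen]
{0, 2, 3, 4} --y--> {0, 2, 3, 4}  [seen]
Reachable DFA states: {0}, {3}, ∅, {1, 3, 4}, {0, 1, 3, 4}, {0, 2, 3, 4}.

6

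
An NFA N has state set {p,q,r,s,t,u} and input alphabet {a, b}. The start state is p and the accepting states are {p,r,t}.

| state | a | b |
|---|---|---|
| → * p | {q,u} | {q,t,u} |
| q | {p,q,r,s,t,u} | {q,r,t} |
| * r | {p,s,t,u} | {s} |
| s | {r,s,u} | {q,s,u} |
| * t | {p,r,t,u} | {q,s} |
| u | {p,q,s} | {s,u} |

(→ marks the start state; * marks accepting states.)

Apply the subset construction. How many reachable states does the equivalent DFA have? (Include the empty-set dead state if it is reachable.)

5

Start state of the DFA: {p}.
{p} --a--> {q,u}  [new]
{p} --b--> {q,t,u}  [new]
{q,u} --a--> {p,q,r,s,t,u}  [new]
{q,u} --b--> {q,r,s,t,u}  [new]
{q,t,u} --a--> {p,q,r,s,t,u}  [seen]
{q,t,u} --b--> {q,r,s,t,u}  [seen]
{p,q,r,s,t,u} --a--> {p,q,r,s,t,u}  [seen]
{p,q,r,s,t,u} --b--> {q,r,s,t,u}  [seen]
{q,r,s,t,u} --a--> {p,q,r,s,t,u}  [seen]
{q,r,s,t,u} --b--> {q,r,s,t,u}  [seen]
Reachable DFA states: {p}, {q,u}, {q,t,u}, {p,q,r,s,t,u}, {q,r,s,t,u}.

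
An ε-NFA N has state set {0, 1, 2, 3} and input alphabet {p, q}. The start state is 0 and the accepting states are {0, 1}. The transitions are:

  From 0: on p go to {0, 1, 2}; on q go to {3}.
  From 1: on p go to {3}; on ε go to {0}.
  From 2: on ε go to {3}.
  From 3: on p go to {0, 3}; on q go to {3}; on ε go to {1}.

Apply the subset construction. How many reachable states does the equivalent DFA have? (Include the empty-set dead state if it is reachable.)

3

Start state of the DFA: {0} (ε-closure of the NFA start).
{0} --p--> {0, 1, 2, 3}  [new]
{0} --q--> {0, 1, 3}  [new]
{0, 1, 2, 3} --p--> {0, 1, 2, 3}  [seen]
{0, 1, 2, 3} --q--> {0, 1, 3}  [seen]
{0, 1, 3} --p--> {0, 1, 2, 3}  [seen]
{0, 1, 3} --q--> {0, 1, 3}  [seen]
Reachable DFA states: {0}, {0, 1, 2, 3}, {0, 1, 3}.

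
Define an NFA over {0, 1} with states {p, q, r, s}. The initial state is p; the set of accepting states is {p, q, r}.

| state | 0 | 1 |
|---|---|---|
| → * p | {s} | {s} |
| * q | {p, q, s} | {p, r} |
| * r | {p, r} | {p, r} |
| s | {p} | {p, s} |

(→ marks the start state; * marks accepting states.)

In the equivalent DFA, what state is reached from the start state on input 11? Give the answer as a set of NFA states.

{p, s}

Start: {p}.
δ(p,1) = {s}.
Union: {s}.
After 1: {s}.
δ(s,1) = {p, s}.
Union: {p, s}.
After 1: {p, s}.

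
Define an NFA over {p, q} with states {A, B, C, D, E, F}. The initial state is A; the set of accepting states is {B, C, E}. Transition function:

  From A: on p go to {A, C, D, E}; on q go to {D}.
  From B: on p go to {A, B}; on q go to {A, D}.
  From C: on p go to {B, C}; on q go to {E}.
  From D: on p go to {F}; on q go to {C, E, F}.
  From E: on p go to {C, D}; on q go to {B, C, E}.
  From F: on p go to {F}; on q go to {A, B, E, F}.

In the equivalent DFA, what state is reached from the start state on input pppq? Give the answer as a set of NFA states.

Start: {A}.
δ(A,p) = {A, C, D, E}.
Union: {A, C, D, E}.
After p: {A, C, D, E}.
δ(A,p) = {A, C, D, E}; δ(C,p) = {B, C}; δ(D,p) = {F}; δ(E,p) = {C, D}.
Union: {A, B, C, D, E, F}.
After p: {A, B, C, D, E, F}.
δ(A,p) = {A, C, D, E}; δ(B,p) = {A, B}; δ(C,p) = {B, C}; δ(D,p) = {F}; δ(E,p) = {C, D}; δ(F,p) = {F}.
Union: {A, B, C, D, E, F}.
After p: {A, B, C, D, E, F}.
δ(A,q) = {D}; δ(B,q) = {A, D}; δ(C,q) = {E}; δ(D,q) = {C, E, F}; δ(E,q) = {B, C, E}; δ(F,q) = {A, B, E, F}.
Union: {A, B, C, D, E, F}.
After q: {A, B, C, D, E, F}.

{A, B, C, D, E, F}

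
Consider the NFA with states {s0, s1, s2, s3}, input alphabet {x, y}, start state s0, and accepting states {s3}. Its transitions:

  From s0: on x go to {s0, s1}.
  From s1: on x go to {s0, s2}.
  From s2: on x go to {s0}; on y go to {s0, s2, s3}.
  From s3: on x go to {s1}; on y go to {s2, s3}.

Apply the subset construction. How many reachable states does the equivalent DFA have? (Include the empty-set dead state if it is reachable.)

5

Start state of the DFA: {s0}.
{s0} --x--> {s0, s1}  [new]
{s0} --y--> ∅  [new]
{s0, s1} --x--> {s0, s1, s2}  [new]
{s0, s1} --y--> ∅  [seen]
∅ --x--> ∅  [seen]
∅ --y--> ∅  [seen]
{s0, s1, s2} --x--> {s0, s1, s2}  [seen]
{s0, s1, s2} --y--> {s0, s2, s3}  [new]
{s0, s2, s3} --x--> {s0, s1}  [seen]
{s0, s2, s3} --y--> {s0, s2, s3}  [seen]
Reachable DFA states: {s0}, {s0, s1}, ∅, {s0, s1, s2}, {s0, s2, s3}.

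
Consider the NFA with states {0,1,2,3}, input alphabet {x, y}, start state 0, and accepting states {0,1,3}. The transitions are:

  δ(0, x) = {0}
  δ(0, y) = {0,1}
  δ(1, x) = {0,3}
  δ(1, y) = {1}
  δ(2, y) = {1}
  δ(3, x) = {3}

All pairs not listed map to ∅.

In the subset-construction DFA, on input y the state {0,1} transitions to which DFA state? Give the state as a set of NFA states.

δ(0,y) = {0,1}; δ(1,y) = {1}.
Union: {0,1}.

{0,1}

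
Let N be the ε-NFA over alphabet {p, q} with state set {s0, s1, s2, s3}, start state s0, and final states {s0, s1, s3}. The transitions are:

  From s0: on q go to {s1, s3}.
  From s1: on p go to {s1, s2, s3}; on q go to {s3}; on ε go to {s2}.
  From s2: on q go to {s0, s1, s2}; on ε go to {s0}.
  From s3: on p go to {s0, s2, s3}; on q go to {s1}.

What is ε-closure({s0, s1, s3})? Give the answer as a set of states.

{s0, s1, s2, s3}

Begin with {s0, s1, s3}.
s1 →ε {s2}; add s2.
ε-closure = {s0, s1, s2, s3}.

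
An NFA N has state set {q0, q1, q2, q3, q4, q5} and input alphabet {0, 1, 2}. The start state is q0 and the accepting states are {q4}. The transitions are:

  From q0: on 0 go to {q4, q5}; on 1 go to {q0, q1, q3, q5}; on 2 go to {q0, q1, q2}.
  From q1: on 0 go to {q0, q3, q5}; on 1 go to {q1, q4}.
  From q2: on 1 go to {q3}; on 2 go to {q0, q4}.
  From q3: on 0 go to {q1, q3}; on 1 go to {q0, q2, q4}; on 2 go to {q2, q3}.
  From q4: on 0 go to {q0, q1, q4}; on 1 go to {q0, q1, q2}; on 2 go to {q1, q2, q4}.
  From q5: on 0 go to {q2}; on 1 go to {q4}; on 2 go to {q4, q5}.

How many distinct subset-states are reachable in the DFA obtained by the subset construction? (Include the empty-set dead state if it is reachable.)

Start state of the DFA: {q0}.
{q0} --0--> {q4, q5}  [new]
{q0} --1--> {q0, q1, q3, q5}  [new]
{q0} --2--> {q0, q1, q2}  [new]
{q4, q5} --0--> {q0, q1, q2, q4}  [new]
{q4, q5} --1--> {q0, q1, q2, q4}  [seen]
{q4, q5} --2--> {q1, q2, q4, q5}  [new]
{q0, q1, q3, q5} --0--> {q0, q1, q2, q3, q4, q5}  [new]
{q0, q1, q3, q5} --1--> {q0, q1, q2, q3, q4, q5}  [seen]
{q0, q1, q3, q5} --2--> {q0, q1, q2, q3, q4, q5}  [seen]
{q0, q1, q2} --0--> {q0, q3, q4, q5}  [new]
{q0, q1, q2} --1--> {q0, q1, q3, q4, q5}  [new]
{q0, q1, q2} --2--> {q0, q1, q2, q4}  [seen]
{q0, q1, q2, q4} --0--> {q0, q1, q3, q4, q5}  [seen]
{q0, q1, q2, q4} --1--> {q0, q1, q2, q3, q4, q5}  [seen]
{q0, q1, q2, q4} --2--> {q0, q1, q2, q4}  [seen]
{q1, q2, q4, q5} --0--> {q0, q1, q2, q3, q4, q5}  [seen]
{q1, q2, q4, q5} --1--> {q0, q1, q2, q3, q4}  [new]
{q1, q2, q4, q5} --2--> {q0, q1, q2, q4, q5}  [new]
{q0, q1, q2, q3, q4, q5} --0--> {q0, q1, q2, q3, q4, q5}  [seen]
{q0, q1, q2, q3, q4, q5} --1--> {q0, q1, q2, q3, q4, q5}  [seen]
{q0, q1, q2, q3, q4, q5} --2--> {q0, q1, q2, q3, q4, q5}  [seen]
{q0, q3, q4, q5} --0--> {q0, q1, q2, q3, q4, q5}  [seen]
{q0, q3, q4, q5} --1--> {q0, q1, q2, q3, q4, q5}  [seen]
{q0, q3, q4, q5} --2--> {q0, q1, q2, q3, q4, q5}  [seen]
{q0, q1, q3, q4, q5} --0--> {q0, q1, q2, q3, q4, q5}  [seen]
{q0, q1, q3, q4, q5} --1--> {q0, q1, q2, q3, q4, q5}  [seen]
{q0, q1, q3, q4, q5} --2--> {q0, q1, q2, q3, q4, q5}  [seen]
{q0, q1, q2, q3, q4} --0--> {q0, q1, q3, q4, q5}  [seen]
{q0, q1, q2, q3, q4} --1--> {q0, q1, q2, q3, q4, q5}  [seen]
{q0, q1, q2, q3, q4} --2--> {q0, q1, q2, q3, q4}  [seen]
{q0, q1, q2, q4, q5} --0--> {q0, q1, q2, q3, q4, q5}  [seen]
{q0, q1, q2, q4, q5} --1--> {q0, q1, q2, q3, q4, q5}  [seen]
{q0, q1, q2, q4, q5} --2--> {q0, q1, q2, q4, q5}  [seen]
Reachable DFA states: {q0}, {q4, q5}, {q0, q1, q3, q5}, {q0, q1, q2}, {q0, q1, q2, q4}, {q1, q2, q4, q5}, {q0, q1, q2, q3, q4, q5}, {q0, q3, q4, q5}, {q0, q1, q3, q4, q5}, {q0, q1, q2, q3, q4}, {q0, q1, q2, q4, q5}.

11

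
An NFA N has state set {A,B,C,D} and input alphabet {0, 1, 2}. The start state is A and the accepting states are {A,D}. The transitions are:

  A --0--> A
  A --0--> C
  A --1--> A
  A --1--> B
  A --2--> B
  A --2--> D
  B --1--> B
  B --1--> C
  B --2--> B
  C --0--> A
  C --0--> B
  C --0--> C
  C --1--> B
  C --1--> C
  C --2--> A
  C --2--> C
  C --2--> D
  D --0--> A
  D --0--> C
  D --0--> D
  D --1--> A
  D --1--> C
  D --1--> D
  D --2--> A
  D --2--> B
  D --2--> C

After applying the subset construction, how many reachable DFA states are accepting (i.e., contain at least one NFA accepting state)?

Start state of the DFA: {A}.
{A} --0--> {A,C}  [new]
{A} --1--> {A,B}  [new]
{A} --2--> {B,D}  [new]
{A,C} --0--> {A,B,C}  [new]
{A,C} --1--> {A,B,C}  [seen]
{A,C} --2--> {A,B,C,D}  [new]
{A,B} --0--> {A,C}  [seen]
{A,B} --1--> {A,B,C}  [seen]
{A,B} --2--> {B,D}  [seen]
{B,D} --0--> {A,C,D}  [new]
{B,D} --1--> {A,B,C,D}  [seen]
{B,D} --2--> {A,B,C}  [seen]
{A,B,C} --0--> {A,B,C}  [seen]
{A,B,C} --1--> {A,B,C}  [seen]
{A,B,C} --2--> {A,B,C,D}  [seen]
{A,B,C,D} --0--> {A,B,C,D}  [seen]
{A,B,C,D} --1--> {A,B,C,D}  [seen]
{A,B,C,D} --2--> {A,B,C,D}  [seen]
{A,C,D} --0--> {A,B,C,D}  [seen]
{A,C,D} --1--> {A,B,C,D}  [seen]
{A,C,D} --2--> {A,B,C,D}  [seen]
Reachable DFA states: {A}, {A,C}, {A,B}, {B,D}, {A,B,C}, {A,B,C,D}, {A,C,D}.
Accepting DFA states (contain an NFA accepting state): {A}, {A,C}, {A,B}, {B,D}, {A,B,C}, {A,B,C,D}, {A,C,D}.

7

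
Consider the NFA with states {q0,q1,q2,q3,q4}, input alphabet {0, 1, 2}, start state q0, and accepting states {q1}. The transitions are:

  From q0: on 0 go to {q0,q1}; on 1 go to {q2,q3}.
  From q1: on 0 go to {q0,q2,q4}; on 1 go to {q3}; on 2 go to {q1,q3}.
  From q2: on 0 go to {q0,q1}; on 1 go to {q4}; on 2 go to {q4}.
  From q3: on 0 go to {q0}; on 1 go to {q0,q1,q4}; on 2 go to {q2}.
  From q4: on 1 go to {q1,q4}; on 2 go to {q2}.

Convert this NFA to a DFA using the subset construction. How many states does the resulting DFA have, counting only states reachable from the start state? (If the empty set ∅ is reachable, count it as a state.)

Start state of the DFA: {q0}.
{q0} --0--> {q0,q1}  [new]
{q0} --1--> {q2,q3}  [new]
{q0} --2--> ∅  [new]
{q0,q1} --0--> {q0,q1,q2,q4}  [new]
{q0,q1} --1--> {q2,q3}  [seen]
{q0,q1} --2--> {q1,q3}  [new]
{q2,q3} --0--> {q0,q1}  [seen]
{q2,q3} --1--> {q0,q1,q4}  [new]
{q2,q3} --2--> {q2,q4}  [new]
∅ --0--> ∅  [seen]
∅ --1--> ∅  [seen]
∅ --2--> ∅  [seen]
{q0,q1,q2,q4} --0--> {q0,q1,q2,q4}  [seen]
{q0,q1,q2,q4} --1--> {q1,q2,q3,q4}  [new]
{q0,q1,q2,q4} --2--> {q1,q2,q3,q4}  [seen]
{q1,q3} --0--> {q0,q2,q4}  [new]
{q1,q3} --1--> {q0,q1,q3,q4}  [new]
{q1,q3} --2--> {q1,q2,q3}  [new]
{q0,q1,q4} --0--> {q0,q1,q2,q4}  [seen]
{q0,q1,q4} --1--> {q1,q2,q3,q4}  [seen]
{q0,q1,q4} --2--> {q1,q2,q3}  [seen]
{q2,q4} --0--> {q0,q1}  [seen]
{q2,q4} --1--> {q1,q4}  [new]
{q2,q4} --2--> {q2,q4}  [seen]
{q1,q2,q3,q4} --0--> {q0,q1,q2,q4}  [seen]
{q1,q2,q3,q4} --1--> {q0,q1,q3,q4}  [seen]
{q1,q2,q3,q4} --2--> {q1,q2,q3,q4}  [seen]
{q0,q2,q4} --0--> {q0,q1}  [seen]
{q0,q2,q4} --1--> {q1,q2,q3,q4}  [seen]
{q0,q2,q4} --2--> {q2,q4}  [seen]
{q0,q1,q3,q4} --0--> {q0,q1,q2,q4}  [seen]
{q0,q1,q3,q4} --1--> {q0,q1,q2,q3,q4}  [new]
{q0,q1,q3,q4} --2--> {q1,q2,q3}  [seen]
{q1,q2,q3} --0--> {q0,q1,q2,q4}  [seen]
{q1,q2,q3} --1--> {q0,q1,q3,q4}  [seen]
{q1,q2,q3} --2--> {q1,q2,q3,q4}  [seen]
{q1,q4} --0--> {q0,q2,q4}  [seen]
{q1,q4} --1--> {q1,q3,q4}  [new]
{q1,q4} --2--> {q1,q2,q3}  [seen]
{q0,q1,q2,q3,q4} --0--> {q0,q1,q2,q4}  [seen]
{q0,q1,q2,q3,q4} --1--> {q0,q1,q2,q3,q4}  [seen]
{q0,q1,q2,q3,q4} --2--> {q1,q2,q3,q4}  [seen]
{q1,q3,q4} --0--> {q0,q2,q4}  [seen]
{q1,q3,q4} --1--> {q0,q1,q3,q4}  [seen]
{q1,q3,q4} --2--> {q1,q2,q3}  [seen]
Reachable DFA states: {q0}, {q0,q1}, {q2,q3}, ∅, {q0,q1,q2,q4}, {q1,q3}, {q0,q1,q4}, {q2,q4}, {q1,q2,q3,q4}, {q0,q2,q4}, {q0,q1,q3,q4}, {q1,q2,q3}, {q1,q4}, {q0,q1,q2,q3,q4}, {q1,q3,q4}.

15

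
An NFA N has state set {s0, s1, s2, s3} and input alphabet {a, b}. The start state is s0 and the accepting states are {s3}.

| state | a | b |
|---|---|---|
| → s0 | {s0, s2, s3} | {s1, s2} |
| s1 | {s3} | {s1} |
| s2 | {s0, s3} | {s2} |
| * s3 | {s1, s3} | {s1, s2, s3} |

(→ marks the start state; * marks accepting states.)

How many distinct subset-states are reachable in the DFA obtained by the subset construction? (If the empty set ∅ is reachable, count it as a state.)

Start state of the DFA: {s0}.
{s0} --a--> {s0, s2, s3}  [new]
{s0} --b--> {s1, s2}  [new]
{s0, s2, s3} --a--> {s0, s1, s2, s3}  [new]
{s0, s2, s3} --b--> {s1, s2, s3}  [new]
{s1, s2} --a--> {s0, s3}  [new]
{s1, s2} --b--> {s1, s2}  [seen]
{s0, s1, s2, s3} --a--> {s0, s1, s2, s3}  [seen]
{s0, s1, s2, s3} --b--> {s1, s2, s3}  [seen]
{s1, s2, s3} --a--> {s0, s1, s3}  [new]
{s1, s2, s3} --b--> {s1, s2, s3}  [seen]
{s0, s3} --a--> {s0, s1, s2, s3}  [seen]
{s0, s3} --b--> {s1, s2, s3}  [seen]
{s0, s1, s3} --a--> {s0, s1, s2, s3}  [seen]
{s0, s1, s3} --b--> {s1, s2, s3}  [seen]
Reachable DFA states: {s0}, {s0, s2, s3}, {s1, s2}, {s0, s1, s2, s3}, {s1, s2, s3}, {s0, s3}, {s0, s1, s3}.

7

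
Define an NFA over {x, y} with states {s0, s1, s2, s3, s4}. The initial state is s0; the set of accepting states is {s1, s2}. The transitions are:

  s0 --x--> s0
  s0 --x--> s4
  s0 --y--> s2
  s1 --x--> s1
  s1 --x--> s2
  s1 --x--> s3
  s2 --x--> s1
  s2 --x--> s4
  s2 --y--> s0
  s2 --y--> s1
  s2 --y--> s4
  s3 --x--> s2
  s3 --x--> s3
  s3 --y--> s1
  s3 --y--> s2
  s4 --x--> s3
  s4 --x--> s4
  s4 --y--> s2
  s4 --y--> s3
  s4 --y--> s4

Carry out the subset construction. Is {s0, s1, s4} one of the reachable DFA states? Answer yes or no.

yes

Start state of the DFA: {s0}.
{s0} --x--> {s0, s4}  [new]
{s0} --y--> {s2}  [new]
{s0, s4} --x--> {s0, s3, s4}  [new]
{s0, s4} --y--> {s2, s3, s4}  [new]
{s2} --x--> {s1, s4}  [new]
{s2} --y--> {s0, s1, s4}  [new]
{s0, s3, s4} --x--> {s0, s2, s3, s4}  [new]
{s0, s3, s4} --y--> {s1, s2, s3, s4}  [new]
{s2, s3, s4} --x--> {s1, s2, s3, s4}  [seen]
{s2, s3, s4} --y--> {s0, s1, s2, s3, s4}  [new]
{s1, s4} --x--> {s1, s2, s3, s4}  [seen]
{s1, s4} --y--> {s2, s3, s4}  [seen]
{s0, s1, s4} --x--> {s0, s1, s2, s3, s4}  [seen]
{s0, s1, s4} --y--> {s2, s3, s4}  [seen]
{s0, s2, s3, s4} --x--> {s0, s1, s2, s3, s4}  [seen]
{s0, s2, s3, s4} --y--> {s0, s1, s2, s3, s4}  [seen]
{s1, s2, s3, s4} --x--> {s1, s2, s3, s4}  [seen]
{s1, s2, s3, s4} --y--> {s0, s1, s2, s3, s4}  [seen]
{s0, s1, s2, s3, s4} --x--> {s0, s1, s2, s3, s4}  [seen]
{s0, s1, s2, s3, s4} --y--> {s0, s1, s2, s3, s4}  [seen]
Reachable DFA states: {s0}, {s0, s4}, {s2}, {s0, s3, s4}, {s2, s3, s4}, {s1, s4}, {s0, s1, s4}, {s0, s2, s3, s4}, {s1, s2, s3, s4}, {s0, s1, s2, s3, s4}.
{s0, s1, s4} is among them.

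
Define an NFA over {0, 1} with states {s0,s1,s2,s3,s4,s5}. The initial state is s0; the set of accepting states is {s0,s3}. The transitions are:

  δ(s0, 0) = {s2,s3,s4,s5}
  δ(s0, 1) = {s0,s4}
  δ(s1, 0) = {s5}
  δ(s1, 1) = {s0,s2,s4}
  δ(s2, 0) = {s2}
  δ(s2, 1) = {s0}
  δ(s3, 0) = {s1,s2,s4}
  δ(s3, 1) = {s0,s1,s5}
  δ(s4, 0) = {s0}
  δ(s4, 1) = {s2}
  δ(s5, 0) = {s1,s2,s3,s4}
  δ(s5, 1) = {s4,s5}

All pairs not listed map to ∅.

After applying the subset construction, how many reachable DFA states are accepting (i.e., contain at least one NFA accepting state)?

Start state of the DFA: {s0}.
{s0} --0--> {s2,s3,s4,s5}  [new]
{s0} --1--> {s0,s4}  [new]
{s2,s3,s4,s5} --0--> {s0,s1,s2,s3,s4}  [new]
{s2,s3,s4,s5} --1--> {s0,s1,s2,s4,s5}  [new]
{s0,s4} --0--> {s0,s2,s3,s4,s5}  [new]
{s0,s4} --1--> {s0,s2,s4}  [new]
{s0,s1,s2,s3,s4} --0--> {s0,s1,s2,s3,s4,s5}  [new]
{s0,s1,s2,s3,s4} --1--> {s0,s1,s2,s4,s5}  [seen]
{s0,s1,s2,s4,s5} --0--> {s0,s1,s2,s3,s4,s5}  [seen]
{s0,s1,s2,s4,s5} --1--> {s0,s2,s4,s5}  [new]
{s0,s2,s3,s4,s5} --0--> {s0,s1,s2,s3,s4,s5}  [seen]
{s0,s2,s3,s4,s5} --1--> {s0,s1,s2,s4,s5}  [seen]
{s0,s2,s4} --0--> {s0,s2,s3,s4,s5}  [seen]
{s0,s2,s4} --1--> {s0,s2,s4}  [seen]
{s0,s1,s2,s3,s4,s5} --0--> {s0,s1,s2,s3,s4,s5}  [seen]
{s0,s1,s2,s3,s4,s5} --1--> {s0,s1,s2,s4,s5}  [seen]
{s0,s2,s4,s5} --0--> {s0,s1,s2,s3,s4,s5}  [seen]
{s0,s2,s4,s5} --1--> {s0,s2,s4,s5}  [seen]
Reachable DFA states: {s0}, {s2,s3,s4,s5}, {s0,s4}, {s0,s1,s2,s3,s4}, {s0,s1,s2,s4,s5}, {s0,s2,s3,s4,s5}, {s0,s2,s4}, {s0,s1,s2,s3,s4,s5}, {s0,s2,s4,s5}.
Accepting DFA states (contain an NFA accepting state): {s0}, {s2,s3,s4,s5}, {s0,s4}, {s0,s1,s2,s3,s4}, {s0,s1,s2,s4,s5}, {s0,s2,s3,s4,s5}, {s0,s2,s4}, {s0,s1,s2,s3,s4,s5}, {s0,s2,s4,s5}.

9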